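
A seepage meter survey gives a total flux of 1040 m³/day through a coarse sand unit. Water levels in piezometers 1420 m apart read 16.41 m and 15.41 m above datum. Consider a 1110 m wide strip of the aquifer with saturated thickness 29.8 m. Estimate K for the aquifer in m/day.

Cross-sectional area A = 1110 × 29.8 = 33078 m².
Hydraulic gradient i = (16.41 − 15.41) / 1420 = 1 / 1420 = 0.0007042.
From Q = K·A·i, K = Q / (A·i) = 1040 / (33078 × 0.0007042) = 44.65 m/day.

44.6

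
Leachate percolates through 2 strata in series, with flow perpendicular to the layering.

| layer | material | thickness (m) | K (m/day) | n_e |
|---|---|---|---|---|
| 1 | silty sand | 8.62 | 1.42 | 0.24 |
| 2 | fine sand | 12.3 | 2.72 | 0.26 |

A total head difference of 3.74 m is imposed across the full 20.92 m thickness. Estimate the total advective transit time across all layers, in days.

With flow normal to the layers, continuity requires the same specific discharge q through every layer.
Σ(b_i/K_i) = 8.62/1.42 + 12.3/2.72 = 10.59 d.
q = Δh / Σ(b_i/K_i) = 3.74 / 10.59 = 0.3531 m/day.
In each layer the seepage velocity is v_i = q/n_i, so the layer transit time is t_i = b_i·n_i / q:
  layer 1 (silty sand): t_1 = 8.62 × 0.24 / 0.3531 = 5.859 d
  layer 2 (fine sand): t_2 = 12.3 × 0.26 / 0.3531 = 9.057 d
Total t = Σ t_i = 14.92 days.

14.9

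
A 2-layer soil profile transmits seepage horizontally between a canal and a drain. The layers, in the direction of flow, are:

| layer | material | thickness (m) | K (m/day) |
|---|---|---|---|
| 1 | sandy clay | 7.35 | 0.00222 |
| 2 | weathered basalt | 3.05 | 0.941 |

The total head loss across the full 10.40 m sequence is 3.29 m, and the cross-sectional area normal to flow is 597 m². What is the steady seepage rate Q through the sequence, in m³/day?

0.593

Flow is perpendicular to layering, so the layers act in series and the equivalent K is the thickness-weighted harmonic mean.
Total thickness L = 7.35 + 3.05 = 10.40 m.
Σ(b_i/K_i) = 7.35/0.00222 + 3.05/0.941 = 3314 d.
K_eq = L / Σ(b_i/K_i) = 10.40 / 3314 = 0.003138 m/day.
Q = K_eq · A · (Δh/L) = 0.003138 × 597 × (3.29/10.40) = 0.5927 m³/day.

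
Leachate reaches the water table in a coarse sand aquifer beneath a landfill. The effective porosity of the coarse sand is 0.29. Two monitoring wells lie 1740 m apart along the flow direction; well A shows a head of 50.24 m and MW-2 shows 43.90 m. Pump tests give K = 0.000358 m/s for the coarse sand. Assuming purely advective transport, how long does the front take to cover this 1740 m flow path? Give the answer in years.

Convert K: 0.000358 m/s × 86400 = 30.93 m/day.
Hydraulic gradient i = (50.24 − 43.90) / 1740 = 6.34 / 1740 = 0.003644.
Darcy flux q = K · i = 30.93 × 0.003644 = 0.1127 m/day.
Seepage velocity v = q / n_e = 0.1127 / 0.29 = 0.3886 m/day.
Travel time t = L / v = 1740 / 0.3886 = 4477 days = 12.26 years.

12.3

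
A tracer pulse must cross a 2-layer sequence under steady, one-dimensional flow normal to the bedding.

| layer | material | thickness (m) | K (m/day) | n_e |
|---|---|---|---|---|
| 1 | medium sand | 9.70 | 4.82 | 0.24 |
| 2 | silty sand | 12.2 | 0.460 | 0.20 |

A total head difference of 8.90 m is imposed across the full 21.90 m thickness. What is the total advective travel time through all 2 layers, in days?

With flow normal to the layers, continuity requires the same specific discharge q through every layer.
Σ(b_i/K_i) = 9.70/4.82 + 12.2/0.460 = 28.53 d.
q = Δh / Σ(b_i/K_i) = 8.90 / 28.53 = 0.3119 m/day.
In each layer the seepage velocity is v_i = q/n_i, so the layer transit time is t_i = b_i·n_i / q:
  layer 1 (medium sand): t_1 = 9.70 × 0.24 / 0.3119 = 7.464 d
  layer 2 (silty sand): t_2 = 12.2 × 0.20 / 0.3119 = 7.823 d
Total t = Σ t_i = 15.29 days.

15.3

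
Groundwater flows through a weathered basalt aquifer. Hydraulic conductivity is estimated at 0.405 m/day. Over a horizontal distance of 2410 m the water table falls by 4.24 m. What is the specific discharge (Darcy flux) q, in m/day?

0.000713

Hydraulic gradient i = Δh / L = 4.24 / 2410 = 0.001759.
Specific discharge q = K · i = 0.4050 × 0.001759 = 0.0007125 m/day.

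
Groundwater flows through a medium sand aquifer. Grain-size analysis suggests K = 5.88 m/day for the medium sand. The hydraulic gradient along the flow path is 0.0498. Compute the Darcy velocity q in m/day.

Hydraulic gradient i = 0.0498.
Specific discharge q = K · i = 5.880 × 0.04980 = 0.2928 m/day.

0.293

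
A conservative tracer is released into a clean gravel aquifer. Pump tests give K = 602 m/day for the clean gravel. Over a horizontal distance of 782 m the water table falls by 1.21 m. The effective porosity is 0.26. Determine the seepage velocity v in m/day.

3.58

Hydraulic gradient i = Δh / L = 1.21 / 782 = 0.001547.
Darcy flux q = K · i = 602.0 × 0.001547 = 0.9315 m/day.
Seepage velocity v = q / n_e = 0.9315 / 0.26 = 3.583 m/day.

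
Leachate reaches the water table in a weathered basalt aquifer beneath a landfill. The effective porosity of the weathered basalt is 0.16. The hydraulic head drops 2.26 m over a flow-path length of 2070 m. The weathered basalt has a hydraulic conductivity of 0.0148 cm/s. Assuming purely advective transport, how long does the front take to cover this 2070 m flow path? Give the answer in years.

65.0

Convert K: 0.0148 cm/s × 864 = 12.79 m/day.
Hydraulic gradient i = Δh / L = 2.26 / 2070 = 0.001092.
Darcy flux q = K · i = 12.79 × 0.001092 = 0.01396 m/day.
Seepage velocity v = q / n_e = 0.01396 / 0.16 = 0.08726 m/day.
Travel time t = L / v = 2070 / 0.08726 = 23723 days = 64.95 years.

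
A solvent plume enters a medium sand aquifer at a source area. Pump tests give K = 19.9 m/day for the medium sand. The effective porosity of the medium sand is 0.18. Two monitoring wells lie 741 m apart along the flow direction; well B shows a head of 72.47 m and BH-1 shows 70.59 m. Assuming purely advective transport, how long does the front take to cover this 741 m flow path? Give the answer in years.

Hydraulic gradient i = (72.47 − 70.59) / 741 = 1.88 / 741 = 0.002537.
Darcy flux q = K · i = 19.90 × 0.002537 = 0.05049 m/day.
Seepage velocity v = q / n_e = 0.05049 / 0.18 = 0.2805 m/day.
Travel time t = L / v = 741 / 0.2805 = 2642 days = 7.233 years.

7.23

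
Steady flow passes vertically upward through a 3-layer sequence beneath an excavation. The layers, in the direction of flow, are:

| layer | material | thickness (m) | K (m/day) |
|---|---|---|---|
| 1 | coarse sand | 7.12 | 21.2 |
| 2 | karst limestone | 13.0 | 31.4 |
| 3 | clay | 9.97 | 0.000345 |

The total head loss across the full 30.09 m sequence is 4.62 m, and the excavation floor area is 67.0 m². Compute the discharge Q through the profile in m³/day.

Flow is perpendicular to layering, so the layers act in series and the equivalent K is the thickness-weighted harmonic mean.
Total thickness L = 7.12 + 13.0 + 9.97 = 30.09 m.
Σ(b_i/K_i) = 7.12/21.2 + 13.0/31.4 + 9.97/0.000345 = 28899 d.
K_eq = L / Σ(b_i/K_i) = 30.09 / 28899 = 0.001041 m/day.
Q = K_eq · A · (Δh/L) = 0.001041 × 67.0 × (4.62/30.09) = 0.01071 m³/day.

0.0107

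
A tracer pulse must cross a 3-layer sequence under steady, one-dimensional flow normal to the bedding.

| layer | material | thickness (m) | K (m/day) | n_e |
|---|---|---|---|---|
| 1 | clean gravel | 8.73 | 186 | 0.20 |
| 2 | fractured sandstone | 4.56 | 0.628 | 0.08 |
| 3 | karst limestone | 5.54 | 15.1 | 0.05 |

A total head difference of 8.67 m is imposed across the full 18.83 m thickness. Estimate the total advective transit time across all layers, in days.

With flow normal to the layers, continuity requires the same specific discharge q through every layer.
Σ(b_i/K_i) = 8.73/186 + 4.56/0.628 + 5.54/15.1 = 7.675 d.
q = Δh / Σ(b_i/K_i) = 8.67 / 7.675 = 1.130 m/day.
In each layer the seepage velocity is v_i = q/n_i, so the layer transit time is t_i = b_i·n_i / q:
  layer 1 (clean gravel): t_1 = 8.73 × 0.20 / 1.130 = 1.546 d
  layer 2 (fractured sandstone): t_2 = 4.56 × 0.08 / 1.130 = 0.3229 d
  layer 3 (karst limestone): t_3 = 5.54 × 0.05 / 1.130 = 0.2452 d
Total t = Σ t_i = 2.114 days.

2.11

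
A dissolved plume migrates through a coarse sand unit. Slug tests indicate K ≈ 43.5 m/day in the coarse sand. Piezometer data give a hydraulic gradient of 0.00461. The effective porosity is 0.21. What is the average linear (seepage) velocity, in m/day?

0.955

Hydraulic gradient i = 0.00461.
Darcy flux q = K · i = 43.50 × 0.004610 = 0.2005 m/day.
Seepage velocity v = q / n_e = 0.2005 / 0.21 = 0.9549 m/day.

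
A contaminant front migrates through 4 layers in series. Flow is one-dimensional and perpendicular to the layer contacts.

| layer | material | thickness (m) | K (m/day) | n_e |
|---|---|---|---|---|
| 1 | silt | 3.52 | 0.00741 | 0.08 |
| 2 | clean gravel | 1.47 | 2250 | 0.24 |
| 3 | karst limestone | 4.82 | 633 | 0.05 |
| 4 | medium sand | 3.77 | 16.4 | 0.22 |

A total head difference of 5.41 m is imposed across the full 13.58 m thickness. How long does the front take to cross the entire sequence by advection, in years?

With flow normal to the layers, continuity requires the same specific discharge q through every layer.
Σ(b_i/K_i) = 3.52/0.00741 + 1.47/2250 + 4.82/633 + 3.77/16.4 = 475.3 d.
q = Δh / Σ(b_i/K_i) = 5.41 / 475.3 = 0.01138 m/day.
In each layer the seepage velocity is v_i = q/n_i, so the layer transit time is t_i = b_i·n_i / q:
  layer 1 (silt): t_1 = 3.52 × 0.08 / 0.01138 = 24.74 d
  layer 2 (clean gravel): t_2 = 1.47 × 0.24 / 0.01138 = 30.99 d
  layer 3 (karst limestone): t_3 = 4.82 × 0.05 / 0.01138 = 21.17 d
  layer 4 (medium sand): t_4 = 3.77 × 0.22 / 0.01138 = 72.86 d
Total t = Σ t_i = 149.8 days = 0.4100 years.

0.410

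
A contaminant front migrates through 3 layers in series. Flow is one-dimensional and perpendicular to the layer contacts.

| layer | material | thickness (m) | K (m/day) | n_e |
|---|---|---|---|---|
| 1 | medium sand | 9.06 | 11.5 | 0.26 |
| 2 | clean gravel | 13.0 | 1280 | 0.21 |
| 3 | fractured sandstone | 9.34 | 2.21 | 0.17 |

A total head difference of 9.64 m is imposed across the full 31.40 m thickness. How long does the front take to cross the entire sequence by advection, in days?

With flow normal to the layers, continuity requires the same specific discharge q through every layer.
Σ(b_i/K_i) = 9.06/11.5 + 13.0/1280 + 9.34/2.21 = 5.024 d.
q = Δh / Σ(b_i/K_i) = 9.64 / 5.024 = 1.919 m/day.
In each layer the seepage velocity is v_i = q/n_i, so the layer transit time is t_i = b_i·n_i / q:
  layer 1 (medium sand): t_1 = 9.06 × 0.26 / 1.919 = 1.228 d
  layer 2 (clean gravel): t_2 = 13.0 × 0.21 / 1.919 = 1.423 d
  layer 3 (fractured sandstone): t_3 = 9.34 × 0.17 / 1.919 = 0.8275 d
Total t = Σ t_i = 3.478 days.

3.48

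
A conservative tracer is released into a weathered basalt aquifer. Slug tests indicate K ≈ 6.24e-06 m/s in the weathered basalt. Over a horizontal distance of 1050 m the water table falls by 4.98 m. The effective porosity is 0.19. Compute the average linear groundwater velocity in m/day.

0.0135

Convert K: 6.24e-06 m/s × 86400 = 0.5391 m/day.
Hydraulic gradient i = Δh / L = 4.98 / 1050 = 0.004743.
Darcy flux q = K · i = 0.5391 × 0.004743 = 0.002557 m/day.
Seepage velocity v = q / n_e = 0.002557 / 0.19 = 0.01346 m/day.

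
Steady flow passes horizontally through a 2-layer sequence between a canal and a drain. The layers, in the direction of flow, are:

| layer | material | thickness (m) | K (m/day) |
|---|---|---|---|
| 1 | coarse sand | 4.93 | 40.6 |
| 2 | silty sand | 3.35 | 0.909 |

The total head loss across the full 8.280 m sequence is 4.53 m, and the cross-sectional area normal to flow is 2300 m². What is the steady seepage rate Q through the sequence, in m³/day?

Flow is perpendicular to layering, so the layers act in series and the equivalent K is the thickness-weighted harmonic mean.
Total thickness L = 4.93 + 3.35 = 8.280 m.
Σ(b_i/K_i) = 4.93/40.6 + 3.35/0.909 = 3.807 d.
K_eq = L / Σ(b_i/K_i) = 8.280 / 3.807 = 2.175 m/day.
Q = K_eq · A · (Δh/L) = 2.175 × 2300 × (4.53/8.280) = 2737 m³/day.

2740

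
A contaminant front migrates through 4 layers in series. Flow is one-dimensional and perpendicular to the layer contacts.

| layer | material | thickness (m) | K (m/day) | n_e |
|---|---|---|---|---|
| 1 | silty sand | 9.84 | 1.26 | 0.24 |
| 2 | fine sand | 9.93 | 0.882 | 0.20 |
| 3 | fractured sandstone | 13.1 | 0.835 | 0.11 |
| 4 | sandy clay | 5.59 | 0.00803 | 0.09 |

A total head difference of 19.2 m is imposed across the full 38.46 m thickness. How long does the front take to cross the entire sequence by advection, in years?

With flow normal to the layers, continuity requires the same specific discharge q through every layer.
Σ(b_i/K_i) = 9.84/1.26 + 9.93/0.882 + 13.1/0.835 + 5.59/0.00803 = 730.9 d.
q = Δh / Σ(b_i/K_i) = 19.2 / 730.9 = 0.02627 m/day.
In each layer the seepage velocity is v_i = q/n_i, so the layer transit time is t_i = b_i·n_i / q:
  layer 1 (silty sand): t_1 = 9.84 × 0.24 / 0.02627 = 89.90 d
  layer 2 (fine sand): t_2 = 9.93 × 0.20 / 0.02627 = 75.60 d
  layer 3 (fractured sandstone): t_3 = 13.1 × 0.11 / 0.02627 = 54.86 d
  layer 4 (sandy clay): t_4 = 5.59 × 0.09 / 0.02627 = 19.15 d
Total t = Σ t_i = 239.5 days = 0.6557 years.

0.656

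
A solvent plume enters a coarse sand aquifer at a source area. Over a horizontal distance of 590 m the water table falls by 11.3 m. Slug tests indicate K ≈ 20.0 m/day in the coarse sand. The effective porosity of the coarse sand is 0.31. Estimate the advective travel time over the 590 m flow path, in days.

477

Hydraulic gradient i = Δh / L = 11.3 / 590 = 0.01915.
Darcy flux q = K · i = 20.00 × 0.01915 = 0.3831 m/day.
Seepage velocity v = q / n_e = 0.3831 / 0.31 = 1.236 m/day.
Travel time t = L / v = 590 / 1.236 = 477.5 days.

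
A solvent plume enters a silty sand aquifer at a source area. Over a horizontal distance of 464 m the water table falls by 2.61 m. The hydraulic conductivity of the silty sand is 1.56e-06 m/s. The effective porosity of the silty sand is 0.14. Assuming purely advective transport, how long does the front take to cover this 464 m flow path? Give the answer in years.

Convert K: 1.56e-06 m/s × 86400 = 0.1348 m/day.
Hydraulic gradient i = Δh / L = 2.61 / 464 = 0.005625.
Darcy flux q = K · i = 0.1348 × 0.005625 = 0.0007582 m/day.
Seepage velocity v = q / n_e = 0.0007582 / 0.14 = 0.005415 m/day.
Travel time t = L / v = 464 / 0.005415 = 85681 days = 234.6 years.

235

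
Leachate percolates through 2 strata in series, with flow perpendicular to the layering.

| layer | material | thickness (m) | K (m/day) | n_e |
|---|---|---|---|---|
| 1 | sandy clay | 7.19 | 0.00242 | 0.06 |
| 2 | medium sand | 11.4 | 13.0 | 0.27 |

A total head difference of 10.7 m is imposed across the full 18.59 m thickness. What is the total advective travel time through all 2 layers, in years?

2.67

With flow normal to the layers, continuity requires the same specific discharge q through every layer.
Σ(b_i/K_i) = 7.19/0.00242 + 11.4/13.0 = 2972 d.
q = Δh / Σ(b_i/K_i) = 10.7 / 2972 = 0.003600 m/day.
In each layer the seepage velocity is v_i = q/n_i, so the layer transit time is t_i = b_i·n_i / q:
  layer 1 (sandy clay): t_1 = 7.19 × 0.06 / 0.003600 = 119.8 d
  layer 2 (medium sand): t_2 = 11.4 × 0.27 / 0.003600 = 854.9 d
Total t = Σ t_i = 974.7 days = 2.669 years.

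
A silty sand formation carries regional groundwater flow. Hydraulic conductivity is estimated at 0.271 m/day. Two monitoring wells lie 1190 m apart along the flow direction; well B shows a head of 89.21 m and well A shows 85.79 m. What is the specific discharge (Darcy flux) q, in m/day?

Hydraulic gradient i = (89.21 − 85.79) / 1190 = 3.42 / 1190 = 0.002874.
Specific discharge q = K · i = 0.2710 × 0.002874 = 0.0007788 m/day.

0.000779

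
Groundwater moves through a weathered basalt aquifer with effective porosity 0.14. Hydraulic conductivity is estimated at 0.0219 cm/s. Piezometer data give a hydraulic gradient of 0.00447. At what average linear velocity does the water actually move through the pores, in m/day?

0.604

Convert K: 0.0219 cm/s × 864 = 18.92 m/day.
Hydraulic gradient i = 0.00447.
Darcy flux q = K · i = 18.92 × 0.004470 = 0.08458 m/day.
Seepage velocity v = q / n_e = 0.08458 / 0.14 = 0.6041 m/day.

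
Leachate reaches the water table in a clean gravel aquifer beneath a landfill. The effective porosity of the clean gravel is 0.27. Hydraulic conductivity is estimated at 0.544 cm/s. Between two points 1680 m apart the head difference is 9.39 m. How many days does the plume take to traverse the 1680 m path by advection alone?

173

Convert K: 0.544 cm/s × 864 = 470.0 m/day.
Hydraulic gradient i = Δh / L = 9.39 / 1680 = 0.005589.
Darcy flux q = K · i = 470.0 × 0.005589 = 2.627 m/day.
Seepage velocity v = q / n_e = 2.627 / 0.27 = 9.730 m/day.
Travel time t = L / v = 1680 / 9.730 = 172.7 days.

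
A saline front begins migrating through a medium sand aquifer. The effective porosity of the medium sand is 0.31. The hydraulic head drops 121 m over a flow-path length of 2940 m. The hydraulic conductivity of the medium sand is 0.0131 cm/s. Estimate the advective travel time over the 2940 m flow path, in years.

5.36

Convert K: 0.0131 cm/s × 864 = 11.32 m/day.
Hydraulic gradient i = Δh / L = 121 / 2940 = 0.04116.
Darcy flux q = K · i = 11.32 × 0.04116 = 0.4658 m/day.
Seepage velocity v = q / n_e = 0.4658 / 0.31 = 1.503 m/day.
Travel time t = L / v = 2940 / 1.503 = 1957 days = 5.357 years.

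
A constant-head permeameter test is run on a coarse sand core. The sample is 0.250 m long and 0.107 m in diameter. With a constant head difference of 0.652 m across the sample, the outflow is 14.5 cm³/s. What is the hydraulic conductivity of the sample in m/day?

Cross-sectional area A = π·(d/2)² = π × (0.107/2)² = 0.008992 m².
Convert discharge: 14.5 cm³/s = 1.450e-05 m³/s.
Darcy's law rearranged: K = Q·L / (A·Δh) = 1.450e-05 × 0.250 / (0.008992 × 0.652) = 0.0006183 m/s = 53.42 m/day.

53.4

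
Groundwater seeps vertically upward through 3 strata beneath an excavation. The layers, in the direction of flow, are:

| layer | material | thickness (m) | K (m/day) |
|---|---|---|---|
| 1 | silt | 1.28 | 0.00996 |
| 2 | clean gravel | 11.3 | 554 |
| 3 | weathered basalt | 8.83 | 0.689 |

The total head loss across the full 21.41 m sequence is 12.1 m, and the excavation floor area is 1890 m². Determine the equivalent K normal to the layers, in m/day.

0.151

Flow is perpendicular to layering, so the layers act in series and the equivalent K is the thickness-weighted harmonic mean.
Total thickness L = 1.28 + 11.3 + 8.83 = 21.41 m.
Σ(b_i/K_i) = 1.28/0.00996 + 11.3/554 + 8.83/0.689 = 141.4 d.
K_eq = L / Σ(b_i/K_i) = 21.41 / 141.4 = 0.1515 m/day.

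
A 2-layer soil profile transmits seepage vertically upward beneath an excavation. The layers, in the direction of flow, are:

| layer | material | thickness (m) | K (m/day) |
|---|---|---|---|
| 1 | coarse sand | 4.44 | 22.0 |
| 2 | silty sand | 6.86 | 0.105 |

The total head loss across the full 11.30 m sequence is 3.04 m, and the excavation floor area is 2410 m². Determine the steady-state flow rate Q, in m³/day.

112

Flow is perpendicular to layering, so the layers act in series and the equivalent K is the thickness-weighted harmonic mean.
Total thickness L = 4.44 + 6.86 = 11.30 m.
Σ(b_i/K_i) = 4.44/22.0 + 6.86/0.105 = 65.54 d.
K_eq = L / Σ(b_i/K_i) = 11.30 / 65.54 = 0.1724 m/day.
Q = K_eq · A · (Δh/L) = 0.1724 × 2410 × (3.04/11.30) = 111.8 m³/day.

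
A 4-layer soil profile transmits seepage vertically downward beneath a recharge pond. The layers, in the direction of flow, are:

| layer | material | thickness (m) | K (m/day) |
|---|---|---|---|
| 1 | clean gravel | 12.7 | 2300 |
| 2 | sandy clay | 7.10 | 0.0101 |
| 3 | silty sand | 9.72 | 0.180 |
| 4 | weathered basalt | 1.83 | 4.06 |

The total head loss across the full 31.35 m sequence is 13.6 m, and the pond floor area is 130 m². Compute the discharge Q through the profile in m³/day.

Flow is perpendicular to layering, so the layers act in series and the equivalent K is the thickness-weighted harmonic mean.
Total thickness L = 12.7 + 7.10 + 9.72 + 1.83 = 31.35 m.
Σ(b_i/K_i) = 12.7/2300 + 7.10/0.0101 + 9.72/0.180 + 1.83/4.06 = 757.4 d.
K_eq = L / Σ(b_i/K_i) = 31.35 / 757.4 = 0.04139 m/day.
Q = K_eq · A · (Δh/L) = 0.04139 × 130 × (13.6/31.35) = 2.334 m³/day.

2.33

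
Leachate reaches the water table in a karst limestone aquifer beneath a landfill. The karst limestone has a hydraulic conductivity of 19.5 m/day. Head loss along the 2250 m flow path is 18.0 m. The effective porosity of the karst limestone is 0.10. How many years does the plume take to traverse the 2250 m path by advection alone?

Hydraulic gradient i = Δh / L = 18.0 / 2250 = 0.008000.
Darcy flux q = K · i = 19.50 × 0.008000 = 0.1560 m/day.
Seepage velocity v = q / n_e = 0.1560 / 0.10 = 1.560 m/day.
Travel time t = L / v = 2250 / 1.560 = 1442 days = 3.949 years.

3.95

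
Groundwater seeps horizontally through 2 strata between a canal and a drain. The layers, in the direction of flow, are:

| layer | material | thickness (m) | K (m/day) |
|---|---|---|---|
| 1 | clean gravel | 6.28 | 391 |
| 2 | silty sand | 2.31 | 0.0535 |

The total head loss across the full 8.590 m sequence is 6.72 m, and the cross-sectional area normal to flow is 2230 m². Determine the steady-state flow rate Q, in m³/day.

Flow is perpendicular to layering, so the layers act in series and the equivalent K is the thickness-weighted harmonic mean.
Total thickness L = 6.28 + 2.31 = 8.590 m.
Σ(b_i/K_i) = 6.28/391 + 2.31/0.0535 = 43.19 d.
K_eq = L / Σ(b_i/K_i) = 8.590 / 43.19 = 0.1989 m/day.
Q = K_eq · A · (Δh/L) = 0.1989 × 2230 × (6.72/8.590) = 346.9 m³/day.

347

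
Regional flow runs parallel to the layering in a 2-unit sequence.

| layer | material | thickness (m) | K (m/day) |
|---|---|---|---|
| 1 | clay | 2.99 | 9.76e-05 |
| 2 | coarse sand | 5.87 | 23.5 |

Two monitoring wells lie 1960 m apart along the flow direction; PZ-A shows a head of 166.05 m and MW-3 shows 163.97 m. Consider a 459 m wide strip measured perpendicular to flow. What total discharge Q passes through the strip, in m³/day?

67.2

Flow is parallel to layering, so each bed carries its own Darcy discharge and the transmissivities add.
Σ(K_i·b_i) = 9.76e-05×2.99 + 23.5×5.87 = 137.9 m²/day.
Hydraulic gradient i = (166.05 − 163.97) / 1960 = 2.08 / 1960 = 0.001061.
Q = Σ(K_i·b_i) · W · i = 137.9 × 459 × 0.001061 = 67.19 m³/day.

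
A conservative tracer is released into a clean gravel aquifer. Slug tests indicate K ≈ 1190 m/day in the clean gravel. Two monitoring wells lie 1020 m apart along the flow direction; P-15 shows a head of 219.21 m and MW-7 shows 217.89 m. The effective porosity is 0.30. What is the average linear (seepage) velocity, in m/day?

5.13

Hydraulic gradient i = (219.21 − 217.89) / 1020 = 1.32 / 1020 = 0.001294.
Darcy flux q = K · i = 1190 × 0.001294 = 1.540 m/day.
Seepage velocity v = q / n_e = 1.540 / 0.30 = 5.133 m/day.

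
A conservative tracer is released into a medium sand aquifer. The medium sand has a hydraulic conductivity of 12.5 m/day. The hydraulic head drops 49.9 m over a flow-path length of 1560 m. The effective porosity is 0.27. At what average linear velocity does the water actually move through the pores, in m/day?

1.48

Hydraulic gradient i = Δh / L = 49.9 / 1560 = 0.03199.
Darcy flux q = K · i = 12.50 × 0.03199 = 0.3998 m/day.
Seepage velocity v = q / n_e = 0.3998 / 0.27 = 1.481 m/day.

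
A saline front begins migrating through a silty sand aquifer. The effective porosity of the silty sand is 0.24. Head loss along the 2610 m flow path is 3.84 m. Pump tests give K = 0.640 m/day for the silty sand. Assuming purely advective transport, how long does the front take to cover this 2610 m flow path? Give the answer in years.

Hydraulic gradient i = Δh / L = 3.84 / 2610 = 0.001471.
Darcy flux q = K · i = 0.6400 × 0.001471 = 0.0009416 m/day.
Seepage velocity v = q / n_e = 0.0009416 / 0.24 = 0.003923 m/day.
Travel time t = L / v = 2610 / 0.003923 = 6.652e+05 days = 1821 years.

1820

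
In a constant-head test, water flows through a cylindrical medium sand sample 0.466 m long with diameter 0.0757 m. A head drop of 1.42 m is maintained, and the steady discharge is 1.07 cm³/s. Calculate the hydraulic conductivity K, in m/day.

6.74

Cross-sectional area A = π·(d/2)² = π × (0.0757/2)² = 0.004501 m².
Convert discharge: 1.07 cm³/s = 1.070e-06 m³/s.
Darcy's law rearranged: K = Q·L / (A·Δh) = 1.070e-06 × 0.466 / (0.004501 × 1.42) = 7.802e-05 m/s = 6.741 m/day.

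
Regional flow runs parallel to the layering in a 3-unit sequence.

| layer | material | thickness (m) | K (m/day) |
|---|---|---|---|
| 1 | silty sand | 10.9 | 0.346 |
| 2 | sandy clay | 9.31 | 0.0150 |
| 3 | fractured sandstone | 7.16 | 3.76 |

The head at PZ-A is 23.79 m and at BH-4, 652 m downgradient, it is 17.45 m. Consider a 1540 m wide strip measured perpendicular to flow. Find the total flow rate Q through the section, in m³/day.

Flow is parallel to layering, so each bed carries its own Darcy discharge and the transmissivities add.
Σ(K_i·b_i) = 0.346×10.9 + 0.0150×9.31 + 3.76×7.16 = 30.83 m²/day.
Hydraulic gradient i = (23.79 − 17.45) / 652 = 6.34 / 652 = 0.009724.
Q = Σ(K_i·b_i) · W · i = 30.83 × 1540 × 0.009724 = 461.7 m³/day.

462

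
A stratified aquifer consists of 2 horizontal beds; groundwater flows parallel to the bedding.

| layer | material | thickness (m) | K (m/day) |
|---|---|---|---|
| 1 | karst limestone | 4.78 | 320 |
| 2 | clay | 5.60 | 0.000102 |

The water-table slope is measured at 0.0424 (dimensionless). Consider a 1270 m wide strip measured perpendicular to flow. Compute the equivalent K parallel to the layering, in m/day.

Flow is parallel to layering, so each bed carries its own Darcy discharge and the transmissivities add.
Σ(K_i·b_i) = 320×4.78 + 0.000102×5.60 = 1530 m²/day.
Total thickness b = 10.38 m, so K_eq = Σ(K_i·b_i)/b = 147.4 m/day.

147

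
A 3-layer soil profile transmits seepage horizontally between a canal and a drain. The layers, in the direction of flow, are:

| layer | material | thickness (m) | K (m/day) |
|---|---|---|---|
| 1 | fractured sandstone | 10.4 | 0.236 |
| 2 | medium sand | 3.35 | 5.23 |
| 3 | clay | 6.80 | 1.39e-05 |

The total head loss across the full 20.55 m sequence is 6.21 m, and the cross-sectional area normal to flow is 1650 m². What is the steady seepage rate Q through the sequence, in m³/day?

Flow is perpendicular to layering, so the layers act in series and the equivalent K is the thickness-weighted harmonic mean.
Total thickness L = 10.4 + 3.35 + 6.80 = 20.55 m.
Σ(b_i/K_i) = 10.4/0.236 + 3.35/5.23 + 6.80/1.39e-05 = 4.893e+05 d.
K_eq = L / Σ(b_i/K_i) = 20.55 / 4.893e+05 = 4.200e-05 m/day.
Q = K_eq · A · (Δh/L) = 4.200e-05 × 1650 × (6.21/20.55) = 0.02094 m³/day.

0.0209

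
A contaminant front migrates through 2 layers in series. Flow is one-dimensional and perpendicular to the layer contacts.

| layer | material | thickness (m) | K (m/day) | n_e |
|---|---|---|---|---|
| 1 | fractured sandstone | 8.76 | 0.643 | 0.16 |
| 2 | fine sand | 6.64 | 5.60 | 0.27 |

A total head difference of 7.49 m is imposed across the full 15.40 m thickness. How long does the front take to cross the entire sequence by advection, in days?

With flow normal to the layers, continuity requires the same specific discharge q through every layer.
Σ(b_i/K_i) = 8.76/0.643 + 6.64/5.60 = 14.81 d.
q = Δh / Σ(b_i/K_i) = 7.49 / 14.81 = 0.5058 m/day.
In each layer the seepage velocity is v_i = q/n_i, so the layer transit time is t_i = b_i·n_i / q:
  layer 1 (fractured sandstone): t_1 = 8.76 × 0.16 / 0.5058 = 2.771 d
  layer 2 (fine sand): t_2 = 6.64 × 0.27 / 0.5058 = 3.545 d
Total t = Σ t_i = 6.316 days.

6.32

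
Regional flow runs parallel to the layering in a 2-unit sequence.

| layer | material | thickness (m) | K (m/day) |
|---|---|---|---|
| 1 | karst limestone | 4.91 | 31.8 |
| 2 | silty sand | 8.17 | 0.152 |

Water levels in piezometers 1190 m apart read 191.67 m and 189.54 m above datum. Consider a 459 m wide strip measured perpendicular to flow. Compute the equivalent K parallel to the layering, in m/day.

12.0

Flow is parallel to layering, so each bed carries its own Darcy discharge and the transmissivities add.
Σ(K_i·b_i) = 31.8×4.91 + 0.152×8.17 = 157.4 m²/day.
Total thickness b = 13.08 m, so K_eq = Σ(K_i·b_i)/b = 12.03 m/day.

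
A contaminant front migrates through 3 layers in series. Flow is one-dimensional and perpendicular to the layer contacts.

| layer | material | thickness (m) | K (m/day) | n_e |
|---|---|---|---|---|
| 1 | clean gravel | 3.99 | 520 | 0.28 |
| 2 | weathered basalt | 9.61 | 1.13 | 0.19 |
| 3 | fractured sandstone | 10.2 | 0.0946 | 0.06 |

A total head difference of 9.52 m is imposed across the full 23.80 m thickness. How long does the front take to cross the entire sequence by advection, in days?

With flow normal to the layers, continuity requires the same specific discharge q through every layer.
Σ(b_i/K_i) = 3.99/520 + 9.61/1.13 + 10.2/0.0946 = 116.3 d.
q = Δh / Σ(b_i/K_i) = 9.52 / 116.3 = 0.08183 m/day.
In each layer the seepage velocity is v_i = q/n_i, so the layer transit time is t_i = b_i·n_i / q:
  layer 1 (clean gravel): t_1 = 3.99 × 0.28 / 0.08183 = 13.65 d
  layer 2 (weathered basalt): t_2 = 9.61 × 0.19 / 0.08183 = 22.31 d
  layer 3 (fractured sandstone): t_3 = 10.2 × 0.06 / 0.08183 = 7.479 d
Total t = Σ t_i = 43.44 days.

43.4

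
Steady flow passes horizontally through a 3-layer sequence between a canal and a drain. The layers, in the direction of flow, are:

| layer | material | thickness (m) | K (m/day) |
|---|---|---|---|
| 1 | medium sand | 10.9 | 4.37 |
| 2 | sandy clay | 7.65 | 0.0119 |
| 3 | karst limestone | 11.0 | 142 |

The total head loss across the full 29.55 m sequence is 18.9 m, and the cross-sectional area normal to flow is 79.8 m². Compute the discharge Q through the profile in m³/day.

Flow is perpendicular to layering, so the layers act in series and the equivalent K is the thickness-weighted harmonic mean.
Total thickness L = 10.9 + 7.65 + 11.0 = 29.55 m.
Σ(b_i/K_i) = 10.9/4.37 + 7.65/0.0119 + 11.0/142 = 645.4 d.
K_eq = L / Σ(b_i/K_i) = 29.55 / 645.4 = 0.04578 m/day.
Q = K_eq · A · (Δh/L) = 0.04578 × 79.8 × (18.9/29.55) = 2.337 m³/day.

2.34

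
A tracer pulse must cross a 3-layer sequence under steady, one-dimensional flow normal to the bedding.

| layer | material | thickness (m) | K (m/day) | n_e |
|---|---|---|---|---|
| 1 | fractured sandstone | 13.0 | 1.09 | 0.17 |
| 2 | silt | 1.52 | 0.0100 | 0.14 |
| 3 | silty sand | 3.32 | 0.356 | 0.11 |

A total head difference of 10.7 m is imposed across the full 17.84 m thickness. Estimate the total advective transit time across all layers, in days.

With flow normal to the layers, continuity requires the same specific discharge q through every layer.
Σ(b_i/K_i) = 13.0/1.09 + 1.52/0.0100 + 3.32/0.356 = 173.3 d.
q = Δh / Σ(b_i/K_i) = 10.7 / 173.3 = 0.06176 m/day.
In each layer the seepage velocity is v_i = q/n_i, so the layer transit time is t_i = b_i·n_i / q:
  layer 1 (fractured sandstone): t_1 = 13.0 × 0.17 / 0.06176 = 35.78 d
  layer 2 (silt): t_2 = 1.52 × 0.14 / 0.06176 = 3.446 d
  layer 3 (silty sand): t_3 = 3.32 × 0.11 / 0.06176 = 5.913 d
Total t = Σ t_i = 45.14 days.

45.1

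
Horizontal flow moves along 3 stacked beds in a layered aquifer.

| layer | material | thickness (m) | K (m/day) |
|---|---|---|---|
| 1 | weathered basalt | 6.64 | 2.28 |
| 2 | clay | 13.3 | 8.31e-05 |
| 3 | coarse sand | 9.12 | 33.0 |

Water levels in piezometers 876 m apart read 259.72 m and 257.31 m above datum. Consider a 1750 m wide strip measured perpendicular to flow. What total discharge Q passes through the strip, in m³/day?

Flow is parallel to layering, so each bed carries its own Darcy discharge and the transmissivities add.
Σ(K_i·b_i) = 2.28×6.64 + 8.31e-05×13.3 + 33.0×9.12 = 316.1 m²/day.
Hydraulic gradient i = (259.72 − 257.31) / 876 = 2.41 / 876 = 0.002751.
Q = Σ(K_i·b_i) · W · i = 316.1 × 1750 × 0.002751 = 1522 m³/day.

1520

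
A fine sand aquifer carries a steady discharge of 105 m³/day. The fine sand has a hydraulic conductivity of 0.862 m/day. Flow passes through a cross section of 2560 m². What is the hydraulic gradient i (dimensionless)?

0.0476

From Q = K·A·i, i = Q / (K·A) = 105 / (0.8620 × 2560) = 0.04758.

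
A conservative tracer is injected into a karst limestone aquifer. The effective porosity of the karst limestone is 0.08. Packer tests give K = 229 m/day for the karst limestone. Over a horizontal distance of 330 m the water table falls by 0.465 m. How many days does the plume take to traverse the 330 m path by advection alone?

Hydraulic gradient i = Δh / L = 0.465 / 330 = 0.001409.
Darcy flux q = K · i = 229.0 × 0.001409 = 0.3227 m/day.
Seepage velocity v = q / n_e = 0.3227 / 0.08 = 4.034 m/day.
Travel time t = L / v = 330 / 4.034 = 81.81 days.

81.8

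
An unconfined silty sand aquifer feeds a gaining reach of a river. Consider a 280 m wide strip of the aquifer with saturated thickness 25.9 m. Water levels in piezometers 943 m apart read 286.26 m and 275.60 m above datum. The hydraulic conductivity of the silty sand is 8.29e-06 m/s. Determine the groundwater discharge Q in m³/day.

58.7

Convert K: 8.29e-06 m/s × 86400 = 0.7163 m/day.
Cross-sectional area A = 280 × 25.9 = 7252 m².
Hydraulic gradient i = (286.26 − 275.60) / 943 = 10.66 / 943 = 0.01130.
Darcy's law: Q = K · A · i = 0.7163 × 7252 × 0.01130 = 58.72 m³/day.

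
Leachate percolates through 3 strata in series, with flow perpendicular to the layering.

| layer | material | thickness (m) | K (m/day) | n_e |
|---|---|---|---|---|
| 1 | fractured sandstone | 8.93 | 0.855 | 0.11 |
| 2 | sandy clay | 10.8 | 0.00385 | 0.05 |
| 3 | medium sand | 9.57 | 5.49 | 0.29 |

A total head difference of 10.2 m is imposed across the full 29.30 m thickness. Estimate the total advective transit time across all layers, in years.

3.25

With flow normal to the layers, continuity requires the same specific discharge q through every layer.
Σ(b_i/K_i) = 8.93/0.855 + 10.8/0.00385 + 9.57/5.49 = 2817 d.
q = Δh / Σ(b_i/K_i) = 10.2 / 2817 = 0.003620 m/day.
In each layer the seepage velocity is v_i = q/n_i, so the layer transit time is t_i = b_i·n_i / q:
  layer 1 (fractured sandstone): t_1 = 8.93 × 0.11 / 0.003620 = 271.3 d
  layer 2 (sandy clay): t_2 = 10.8 × 0.05 / 0.003620 = 149.2 d
  layer 3 (medium sand): t_3 = 9.57 × 0.29 / 0.003620 = 766.6 d
Total t = Σ t_i = 1187 days = 3.250 years.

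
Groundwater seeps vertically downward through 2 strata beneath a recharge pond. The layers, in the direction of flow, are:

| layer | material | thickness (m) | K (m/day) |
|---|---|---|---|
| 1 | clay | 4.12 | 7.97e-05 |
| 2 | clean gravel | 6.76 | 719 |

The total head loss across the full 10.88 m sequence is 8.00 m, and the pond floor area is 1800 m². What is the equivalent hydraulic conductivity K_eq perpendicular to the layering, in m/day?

0.000210

Flow is perpendicular to layering, so the layers act in series and the equivalent K is the thickness-weighted harmonic mean.
Total thickness L = 4.12 + 6.76 = 10.88 m.
Σ(b_i/K_i) = 4.12/7.97e-05 + 6.76/719 = 51694 d.
K_eq = L / Σ(b_i/K_i) = 10.88 / 51694 = 0.0002105 m/day.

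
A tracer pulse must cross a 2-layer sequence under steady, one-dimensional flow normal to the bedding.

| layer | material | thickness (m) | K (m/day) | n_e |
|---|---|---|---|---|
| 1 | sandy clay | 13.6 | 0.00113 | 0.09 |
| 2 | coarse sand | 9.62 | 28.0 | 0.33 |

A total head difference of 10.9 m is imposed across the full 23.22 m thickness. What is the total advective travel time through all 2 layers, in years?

13.3

With flow normal to the layers, continuity requires the same specific discharge q through every layer.
Σ(b_i/K_i) = 13.6/0.00113 + 9.62/28.0 = 12036 d.
q = Δh / Σ(b_i/K_i) = 10.9 / 12036 = 0.0009056 m/day.
In each layer the seepage velocity is v_i = q/n_i, so the layer transit time is t_i = b_i·n_i / q:
  layer 1 (sandy clay): t_1 = 13.6 × 0.09 / 0.0009056 = 1352 d
  layer 2 (coarse sand): t_2 = 9.62 × 0.33 / 0.0009056 = 3505 d
Total t = Σ t_i = 4857 days = 13.30 years.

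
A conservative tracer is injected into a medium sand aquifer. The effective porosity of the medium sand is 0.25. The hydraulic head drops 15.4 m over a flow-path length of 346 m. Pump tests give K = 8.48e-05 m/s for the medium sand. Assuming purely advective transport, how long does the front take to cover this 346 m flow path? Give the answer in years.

Convert K: 8.48e-05 m/s × 86400 = 7.327 m/day.
Hydraulic gradient i = Δh / L = 15.4 / 346 = 0.04451.
Darcy flux q = K · i = 7.327 × 0.04451 = 0.3261 m/day.
Seepage velocity v = q / n_e = 0.3261 / 0.25 = 1.304 m/day.
Travel time t = L / v = 346 / 1.304 = 265.3 days = 0.7262 years.

0.726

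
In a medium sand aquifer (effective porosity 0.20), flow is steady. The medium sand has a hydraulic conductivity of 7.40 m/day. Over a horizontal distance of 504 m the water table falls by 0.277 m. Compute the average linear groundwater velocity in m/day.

0.0203

Hydraulic gradient i = Δh / L = 0.277 / 504 = 0.0005496.
Darcy flux q = K · i = 7.400 × 0.0005496 = 0.004067 m/day.
Seepage velocity v = q / n_e = 0.004067 / 0.20 = 0.02034 m/day.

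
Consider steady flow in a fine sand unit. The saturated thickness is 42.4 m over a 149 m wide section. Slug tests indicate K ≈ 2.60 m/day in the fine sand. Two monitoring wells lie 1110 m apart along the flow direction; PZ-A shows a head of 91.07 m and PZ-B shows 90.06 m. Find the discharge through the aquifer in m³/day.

Cross-sectional area A = 149 × 42.4 = 6318 m².
Hydraulic gradient i = (91.07 − 90.06) / 1110 = 1.01 / 1110 = 0.0009099.
Darcy's law: Q = K · A · i = 2.600 × 6318 × 0.0009099 = 14.95 m³/day.

14.9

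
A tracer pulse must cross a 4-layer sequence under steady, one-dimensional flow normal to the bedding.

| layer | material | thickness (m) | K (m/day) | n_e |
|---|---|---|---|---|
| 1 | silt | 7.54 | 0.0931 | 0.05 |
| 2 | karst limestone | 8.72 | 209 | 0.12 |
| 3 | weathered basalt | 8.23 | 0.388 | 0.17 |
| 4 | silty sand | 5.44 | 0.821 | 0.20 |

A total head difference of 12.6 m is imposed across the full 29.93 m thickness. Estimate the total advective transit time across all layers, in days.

With flow normal to the layers, continuity requires the same specific discharge q through every layer.
Σ(b_i/K_i) = 7.54/0.0931 + 8.72/209 + 8.23/0.388 + 5.44/0.821 = 108.9 d.
q = Δh / Σ(b_i/K_i) = 12.6 / 108.9 = 0.1157 m/day.
In each layer the seepage velocity is v_i = q/n_i, so the layer transit time is t_i = b_i·n_i / q:
  layer 1 (silt): t_1 = 7.54 × 0.05 / 0.1157 = 3.257 d
  layer 2 (karst limestone): t_2 = 8.72 × 0.12 / 0.1157 = 9.041 d
  layer 3 (weathered basalt): t_3 = 8.23 × 0.17 / 0.1157 = 12.09 d
  layer 4 (silty sand): t_4 = 5.44 × 0.20 / 0.1157 = 9.401 d
Total t = Σ t_i = 33.79 days.

33.8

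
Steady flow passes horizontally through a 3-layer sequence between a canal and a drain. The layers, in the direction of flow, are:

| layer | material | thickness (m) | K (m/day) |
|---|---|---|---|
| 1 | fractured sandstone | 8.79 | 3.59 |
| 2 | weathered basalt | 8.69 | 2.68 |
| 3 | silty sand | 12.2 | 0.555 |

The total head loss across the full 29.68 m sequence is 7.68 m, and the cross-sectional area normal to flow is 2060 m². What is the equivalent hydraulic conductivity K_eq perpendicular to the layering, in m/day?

1.07

Flow is perpendicular to layering, so the layers act in series and the equivalent K is the thickness-weighted harmonic mean.
Total thickness L = 8.79 + 8.69 + 12.2 = 29.68 m.
Σ(b_i/K_i) = 8.79/3.59 + 8.69/2.68 + 12.2/0.555 = 27.67 d.
K_eq = L / Σ(b_i/K_i) = 29.68 / 27.67 = 1.073 m/day.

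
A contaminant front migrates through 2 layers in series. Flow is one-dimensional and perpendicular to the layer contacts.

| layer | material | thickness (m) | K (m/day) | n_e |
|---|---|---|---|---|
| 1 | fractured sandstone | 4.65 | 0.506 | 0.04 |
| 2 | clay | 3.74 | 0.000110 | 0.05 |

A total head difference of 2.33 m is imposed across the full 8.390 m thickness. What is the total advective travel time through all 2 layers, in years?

14.9

With flow normal to the layers, continuity requires the same specific discharge q through every layer.
Σ(b_i/K_i) = 4.65/0.506 + 3.74/0.000110 = 34009 d.
q = Δh / Σ(b_i/K_i) = 2.33 / 34009 = 6.851e-05 m/day.
In each layer the seepage velocity is v_i = q/n_i, so the layer transit time is t_i = b_i·n_i / q:
  layer 1 (fractured sandstone): t_1 = 4.65 × 0.04 / 6.851e-05 = 2715 d
  layer 2 (clay): t_2 = 3.74 × 0.05 / 6.851e-05 = 2729 d
Total t = Σ t_i = 5444 days = 14.91 years.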